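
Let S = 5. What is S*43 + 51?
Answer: 266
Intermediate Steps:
S*43 + 51 = 5*43 + 51 = 215 + 51 = 266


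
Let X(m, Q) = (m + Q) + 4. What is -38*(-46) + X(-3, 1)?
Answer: 1750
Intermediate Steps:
X(m, Q) = 4 + Q + m (X(m, Q) = (Q + m) + 4 = 4 + Q + m)
-38*(-46) + X(-3, 1) = -38*(-46) + (4 + 1 - 3) = 1748 + 2 = 1750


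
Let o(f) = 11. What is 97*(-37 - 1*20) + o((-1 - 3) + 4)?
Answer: -5518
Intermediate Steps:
97*(-37 - 1*20) + o((-1 - 3) + 4) = 97*(-37 - 1*20) + 11 = 97*(-37 - 20) + 11 = 97*(-57) + 11 = -5529 + 11 = -5518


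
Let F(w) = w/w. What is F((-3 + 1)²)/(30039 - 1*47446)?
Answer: -1/17407 ≈ -5.7448e-5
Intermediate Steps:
F(w) = 1
F((-3 + 1)²)/(30039 - 1*47446) = 1/(30039 - 1*47446) = 1/(30039 - 47446) = 1/(-17407) = 1*(-1/17407) = -1/17407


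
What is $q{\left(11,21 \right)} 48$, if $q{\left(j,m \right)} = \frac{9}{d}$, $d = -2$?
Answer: $-216$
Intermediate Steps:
$q{\left(j,m \right)} = - \frac{9}{2}$ ($q{\left(j,m \right)} = \frac{9}{-2} = 9 \left(- \frac{1}{2}\right) = - \frac{9}{2}$)
$q{\left(11,21 \right)} 48 = \left(- \frac{9}{2}\right) 48 = -216$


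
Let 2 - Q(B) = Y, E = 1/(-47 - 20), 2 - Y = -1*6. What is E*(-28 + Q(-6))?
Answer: 34/67 ≈ 0.50746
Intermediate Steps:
Y = 8 (Y = 2 - (-1)*6 = 2 - 1*(-6) = 2 + 6 = 8)
E = -1/67 (E = 1/(-67) = -1/67 ≈ -0.014925)
Q(B) = -6 (Q(B) = 2 - 1*8 = 2 - 8 = -6)
E*(-28 + Q(-6)) = -(-28 - 6)/67 = -1/67*(-34) = 34/67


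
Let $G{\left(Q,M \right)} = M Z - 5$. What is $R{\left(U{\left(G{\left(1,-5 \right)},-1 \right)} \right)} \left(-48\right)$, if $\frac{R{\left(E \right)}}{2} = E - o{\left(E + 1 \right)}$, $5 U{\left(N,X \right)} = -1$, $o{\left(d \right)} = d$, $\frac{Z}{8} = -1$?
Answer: $96$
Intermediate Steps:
$Z = -8$ ($Z = 8 \left(-1\right) = -8$)
$G{\left(Q,M \right)} = -5 - 8 M$ ($G{\left(Q,M \right)} = M \left(-8\right) - 5 = - 8 M - 5 = -5 - 8 M$)
$U{\left(N,X \right)} = - \frac{1}{5}$ ($U{\left(N,X \right)} = \frac{1}{5} \left(-1\right) = - \frac{1}{5}$)
$R{\left(E \right)} = -2$ ($R{\left(E \right)} = 2 \left(E - \left(E + 1\right)\right) = 2 \left(E - \left(1 + E\right)\right) = 2 \left(-1\right) = -2$)
$R{\left(U{\left(G{\left(1,-5 \right)},-1 \right)} \right)} \left(-48\right) = \left(-2\right) \left(-48\right) = 96$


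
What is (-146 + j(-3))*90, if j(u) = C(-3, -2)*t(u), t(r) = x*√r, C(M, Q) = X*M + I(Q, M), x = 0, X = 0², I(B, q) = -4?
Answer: -13140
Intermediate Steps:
X = 0
C(M, Q) = -4 (C(M, Q) = 0*M - 4 = 0 - 4 = -4)
t(r) = 0 (t(r) = 0*√r = 0)
j(u) = 0 (j(u) = -4*0 = 0)
(-146 + j(-3))*90 = (-146 + 0)*90 = -146*90 = -13140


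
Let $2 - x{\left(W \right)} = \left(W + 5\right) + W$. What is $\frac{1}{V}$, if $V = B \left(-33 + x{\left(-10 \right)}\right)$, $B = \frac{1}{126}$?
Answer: $- \frac{63}{8} \approx -7.875$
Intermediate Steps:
$B = \frac{1}{126} \approx 0.0079365$
$x{\left(W \right)} = -3 - 2 W$ ($x{\left(W \right)} = 2 - \left(\left(W + 5\right) + W\right) = 2 - \left(\left(5 + W\right) + W\right) = 2 - \left(5 + 2 W\right) = -3 - 2 W$)
$V = - \frac{8}{63}$ ($V = \frac{-33 - -17}{126} = \frac{-33 + \left(-3 + 20\right)}{126} = \frac{-33 + 17}{126} = \frac{1}{126} \left(-16\right) = - \frac{8}{63} \approx -0.12698$)
$\frac{1}{V} = \frac{1}{- \frac{8}{63}} = - \frac{63}{8}$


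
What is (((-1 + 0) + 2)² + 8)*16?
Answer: 144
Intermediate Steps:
(((-1 + 0) + 2)² + 8)*16 = ((-1 + 2)² + 8)*16 = (1² + 8)*16 = (1 + 8)*16 = 9*16 = 144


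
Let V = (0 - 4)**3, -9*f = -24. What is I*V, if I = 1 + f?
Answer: -704/3 ≈ -234.67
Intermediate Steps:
f = 8/3 (f = -1/9*(-24) = 8/3 ≈ 2.6667)
V = -64 (V = (-4)**3 = -64)
I = 11/3 (I = 1 + 8/3 = 11/3 ≈ 3.6667)
I*V = (11/3)*(-64) = -704/3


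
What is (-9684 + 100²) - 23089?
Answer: -22773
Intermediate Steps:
(-9684 + 100²) - 23089 = (-9684 + 10000) - 23089 = 316 - 23089 = -22773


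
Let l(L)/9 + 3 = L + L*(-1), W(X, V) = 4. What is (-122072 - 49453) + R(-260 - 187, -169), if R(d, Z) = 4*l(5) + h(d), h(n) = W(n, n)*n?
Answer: -173421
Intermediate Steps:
l(L) = -27 (l(L) = -27 + 9*(L + L*(-1)) = -27 + 9*(L - L) = -27 + 9*0 = -27 + 0 = -27)
h(n) = 4*n
R(d, Z) = -108 + 4*d (R(d, Z) = 4*(-27) + 4*d = -108 + 4*d)
(-122072 - 49453) + R(-260 - 187, -169) = (-122072 - 49453) + (-108 + 4*(-260 - 187)) = -171525 + (-108 + 4*(-447)) = -171525 + (-108 - 1788) = -171525 - 1896 = -173421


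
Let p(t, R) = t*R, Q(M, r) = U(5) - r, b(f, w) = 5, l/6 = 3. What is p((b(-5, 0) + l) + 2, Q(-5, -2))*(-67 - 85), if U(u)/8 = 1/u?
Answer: -13680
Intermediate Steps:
l = 18 (l = 6*3 = 18)
U(u) = 8/u (U(u) = 8*(1/u) = 8/u)
Q(M, r) = 8/5 - r
p(t, R) = R*t
p((b(-5, 0) + l) + 2, Q(-5, -2))*(-67 - 85) = ((8/5 - 1*(-2))*((5 + 18) + 2))*(-67 - 85) = ((8/5 + 2)*(23 + 2))*(-152) = ((18/5)*25)*(-152) = 90*(-152) = -13680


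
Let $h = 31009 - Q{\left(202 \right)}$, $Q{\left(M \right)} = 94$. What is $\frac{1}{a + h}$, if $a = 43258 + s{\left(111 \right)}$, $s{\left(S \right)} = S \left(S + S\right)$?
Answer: $\frac{1}{98815} \approx 1.012 \cdot 10^{-5}$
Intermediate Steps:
$s{\left(S \right)} = 2 S^{2}$ ($s{\left(S \right)} = S 2 S = 2 S^{2}$)
$a = 67900$ ($a = 43258 + 2 \cdot 111^{2} = 43258 + 2 \cdot 12321 = 43258 + 24642 = 67900$)
$h = 30915$ ($h = 31009 - 94 = 30915$)
$\frac{1}{a + h} = \frac{1}{67900 + 30915} = \frac{1}{98815}$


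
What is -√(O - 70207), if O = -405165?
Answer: -2*I*√118843 ≈ -689.47*I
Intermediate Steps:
-√(O - 70207) = -√(-405165 - 70207) = -√(-475372) = -2*I*√118843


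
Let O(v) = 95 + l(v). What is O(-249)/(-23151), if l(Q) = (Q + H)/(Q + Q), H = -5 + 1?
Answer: -47563/11529198 ≈ -0.0041254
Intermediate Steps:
H = -4
l(Q) = (-4 + Q)/(2*Q) (l(Q) = (Q - 4)/(Q + Q) = (-4 + Q)/((2*Q)) = (-4 + Q)*(1/(2*Q)) = (-4 + Q)/(2*Q))
O(v) = 95 + (-4 + v)/(2*v)
O(-249)/(-23151) = (191/2 - 2/(-249))/(-23151) = (191/2 - 2*(-1/249))*(-1/23151) = (191/2 + 2/249)*(-1/23151) = (47563/498)*(-1/23151) = -47563/11529198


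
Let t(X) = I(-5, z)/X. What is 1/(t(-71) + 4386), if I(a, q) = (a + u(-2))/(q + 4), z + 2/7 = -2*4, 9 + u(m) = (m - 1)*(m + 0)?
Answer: 1065/4671062 ≈ 0.00022800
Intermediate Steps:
u(m) = -9 + m*(-1 + m) (u(m) = -9 + (m - 1)*(m + 0) = -9 + (-1 + m)*m = -9 + m*(-1 + m))
z = -58/7 (z = -2/7 - 2*4 = -2/7 - 8 = -58/7 ≈ -8.2857)
I(a, q) = (-3 + a)/(4 + q) (I(a, q) = (a + (-9 + (-2)**2 - 1*(-2)))/(q + 4) = (a + (-9 + 4 + 2))/(4 + q) = (a - 3)/(4 + q) = (-3 + a)/(4 + q))
t(X) = 28/(15*X) (t(X) = ((-3 - 5)/(4 - 58/7))/X = (-8/(-30/7))/X = (-7/30*(-8))/X = 28/(15*X))
1/(t(-71) + 4386) = 1/((28/15)/(-71) + 4386) = 1/((28/15)*(-1/71) + 4386) = 1/(-28/1065 + 4386) = 1/(4671062/1065) = 1065/4671062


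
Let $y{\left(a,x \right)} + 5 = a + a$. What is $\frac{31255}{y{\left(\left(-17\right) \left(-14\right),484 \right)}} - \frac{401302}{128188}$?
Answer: $\frac{1908751349}{30188274} \approx 63.228$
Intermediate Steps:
$y{\left(a,x \right)} = -5 + 2 a$ ($y{\left(a,x \right)} = -5 + \left(a + a\right) = -5 + 2 a$)
$\frac{31255}{y{\left(\left(-17\right) \left(-14\right),484 \right)}} - \frac{401302}{128188} = \frac{31255}{-5 + 2 \left(\left(-17\right) \left(-14\right)\right)} - \frac{401302}{128188} = \frac{31255}{-5 + 2 \cdot 238} - \frac{200651}{64094} = \frac{31255}{-5 + 476} - \frac{200651}{64094} = \frac{31255}{471} - \frac{200651}{64094} = \frac{1908751349}{30188274}$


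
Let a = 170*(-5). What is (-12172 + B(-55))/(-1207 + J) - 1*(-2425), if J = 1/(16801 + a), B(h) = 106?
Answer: 23440320283/9626428 ≈ 2435.0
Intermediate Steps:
a = -850
J = 1/15951 (J = 1/(16801 - 850) = 1/15951 ≈ 6.2692e-5)
(-12172 + B(-55))/(-1207 + J) - 1*(-2425) = (-12172 + 106)/(-1207 + 1/15951) - 1*(-2425) = -12066/(-19252856/15951) + 2425 = -12066*(-15951/19252856) + 2425 = 96232383/9626428 + 2425 = 23440320283/9626428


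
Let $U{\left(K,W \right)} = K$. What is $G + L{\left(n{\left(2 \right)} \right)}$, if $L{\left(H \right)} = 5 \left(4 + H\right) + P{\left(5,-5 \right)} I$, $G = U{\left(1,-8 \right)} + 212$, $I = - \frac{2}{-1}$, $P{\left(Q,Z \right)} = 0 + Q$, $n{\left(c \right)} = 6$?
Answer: $273$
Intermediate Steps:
$P{\left(Q,Z \right)} = Q$
$I = 2$ ($I = \left(-2\right) \left(-1\right) = 2$)
$G = 213$ ($G = 1 + 212 = 213$)
$L{\left(H \right)} = 30 + 5 H$ ($L{\left(H \right)} = 5 \left(4 + H\right) + 5 \cdot 2 = \left(20 + 5 H\right) + 10 = 30 + 5 H$)
$G + L{\left(n{\left(2 \right)} \right)} = 213 + \left(30 + 5 \cdot 6\right) = 213 + \left(30 + 30\right) = 213 + 60 = 273$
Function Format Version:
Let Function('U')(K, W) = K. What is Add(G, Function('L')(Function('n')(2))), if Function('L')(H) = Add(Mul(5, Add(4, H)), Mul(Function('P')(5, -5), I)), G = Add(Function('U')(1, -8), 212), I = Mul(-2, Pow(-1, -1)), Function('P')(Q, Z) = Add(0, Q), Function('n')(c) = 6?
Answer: 273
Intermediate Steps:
Function('P')(Q, Z) = Q
I = 2 (I = Mul(-2, -1) = 2)
G = 213 (G = Add(1, 212) = 213)
Function('L')(H) = Add(30, Mul(5, H)) (Function('L')(H) = Add(Mul(5, Add(4, H)), Mul(5, 2)) = Add(Add(20, Mul(5, H)), 10) = Add(30, Mul(5, H)))
Add(G, Function('L')(Function('n')(2))) = Add(213, Add(30, Mul(5, 6))) = Add(213, Add(30, 30)) = Add(213, 60) = 273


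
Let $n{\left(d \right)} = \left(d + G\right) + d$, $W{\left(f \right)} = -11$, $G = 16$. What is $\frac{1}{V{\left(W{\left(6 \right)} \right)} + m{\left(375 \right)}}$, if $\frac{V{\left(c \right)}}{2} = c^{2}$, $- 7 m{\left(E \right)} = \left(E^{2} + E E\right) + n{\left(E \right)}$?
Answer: $- \frac{1}{40046} \approx -2.4971 \cdot 10^{-5}$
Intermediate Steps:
$n{\left(d \right)} = 16 + 2 d$ ($n{\left(d \right)} = \left(d + 16\right) + d = \left(16 + d\right) + d = 16 + 2 d$)
$m{\left(E \right)} = - \frac{16}{7} - \frac{2 E}{7} - \frac{2 E^{2}}{7}$ ($m{\left(E \right)} = - \frac{\left(E^{2} + E E\right) + \left(16 + 2 E\right)}{7} = - \frac{\left(E^{2} + E^{2}\right) + \left(16 + 2 E\right)}{7} = - \frac{2 E^{2} + \left(16 + 2 E\right)}{7} = - \frac{16 + 2 E + 2 E^{2}}{7} = - \frac{16}{7} - \frac{2 E}{7} - \frac{2 E^{2}}{7}$)
$V{\left(c \right)} = 2 c^{2}$
$\frac{1}{V{\left(W{\left(6 \right)} \right)} + m{\left(375 \right)}} = \frac{1}{2 \left(-11\right)^{2} - \left(\frac{766}{7} + \frac{281250}{7}\right)} = \frac{1}{2 \cdot 121 - 40288} = \frac{1}{242 - 40288} = \frac{1}{-40046} = - \frac{1}{40046}$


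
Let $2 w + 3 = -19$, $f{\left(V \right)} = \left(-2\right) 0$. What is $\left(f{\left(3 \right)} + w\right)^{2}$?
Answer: $121$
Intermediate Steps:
$f{\left(V \right)} = 0$
$w = -11$ ($w = - \frac{3}{2} + \frac{1}{2} \left(-19\right) = - \frac{3}{2} - \frac{19}{2} = -11$)
$\left(f{\left(3 \right)} + w\right)^{2} = \left(0 - 11\right)^{2} = \left(-11\right)^{2} = 121$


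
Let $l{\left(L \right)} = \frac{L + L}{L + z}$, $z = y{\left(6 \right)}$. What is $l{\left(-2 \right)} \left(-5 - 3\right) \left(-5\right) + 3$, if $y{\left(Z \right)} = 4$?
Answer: $-77$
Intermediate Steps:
$z = 4$
$l{\left(L \right)} = \frac{2 L}{4 + L}$ ($l{\left(L \right)} = \frac{L + L}{L + 4} = \frac{2 L}{4 + L}$)
$l{\left(-2 \right)} \left(-5 - 3\right) \left(-5\right) + 3 = 2 \left(-2\right) \frac{1}{4 - 2} \left(-5 - 3\right) \left(-5\right) + 3 = 2 \left(-2\right) \frac{1}{2} \left(-8\right) \left(-5\right) + 3 = \left(-2\right) \left(-8\right) \left(-5\right) + 3 = 16 \left(-5\right) + 3 = -80 + 3 = -77$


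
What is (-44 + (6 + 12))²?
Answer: 676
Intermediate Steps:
(-44 + (6 + 12))² = (-44 + 18)² = (-26)² = 676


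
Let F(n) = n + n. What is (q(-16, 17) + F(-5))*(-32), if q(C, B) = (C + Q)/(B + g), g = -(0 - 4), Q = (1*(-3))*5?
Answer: 7712/21 ≈ 367.24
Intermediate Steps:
Q = -15 (Q = -3*5 = -15)
g = 4 (g = -1*(-4) = 4)
F(n) = 2*n
q(C, B) = (-15 + C)/(4 + B) (q(C, B) = (C - 15)/(B + 4) = (-15 + C)/(4 + B))
(q(-16, 17) + F(-5))*(-32) = ((-15 - 16)/(4 + 17) + 2*(-5))*(-32) = (-31/21 - 10)*(-32) = -241/21*(-32) = 7712/21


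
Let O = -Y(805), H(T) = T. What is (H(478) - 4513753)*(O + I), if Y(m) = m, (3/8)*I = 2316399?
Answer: -27875155338225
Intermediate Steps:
I = 6177064 (I = (8/3)*2316399 = 6177064)
O = -805 (O = -1*805 = -805)
(H(478) - 4513753)*(O + I) = (478 - 4513753)*(-805 + 6177064) = -4513275*6176259 = -27875155338225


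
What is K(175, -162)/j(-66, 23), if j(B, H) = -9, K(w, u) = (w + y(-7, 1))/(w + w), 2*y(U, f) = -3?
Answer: -347/6300 ≈ -0.055079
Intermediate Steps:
y(U, f) = -3/2 (y(U, f) = (½)*(-3) = -3/2)
K(w, u) = (-3/2 + w)/(2*w) (K(w, u) = (w - 3/2)/(w + w) = (-3/2 + w)/((2*w)) = (-3/2 + w)*(1/(2*w)) = (-3/2 + w)/(2*w))
K(175, -162)/j(-66, 23) = ((¼)*(-3 + 2*175)/175)/(-9) = ((¼)*(1/175)*(-3 + 350))*(-⅑) = ((¼)*(1/175)*347)*(-⅑) = (347/700)*(-⅑) = -347/6300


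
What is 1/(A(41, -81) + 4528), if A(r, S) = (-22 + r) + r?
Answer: 1/4588 ≈ 0.00021796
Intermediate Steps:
A(r, S) = -22 + 2*r
1/(A(41, -81) + 4528) = 1/((-22 + 2*41) + 4528) = 1/((-22 + 82) + 4528) = 1/(60 + 4528) = 1/4588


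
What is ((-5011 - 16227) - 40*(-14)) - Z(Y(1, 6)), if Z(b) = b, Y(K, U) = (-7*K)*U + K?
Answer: -20637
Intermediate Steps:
Y(K, U) = K - 7*K*U (Y(K, U) = -7*K*U + K = K - 7*K*U)
((-5011 - 16227) - 40*(-14)) - Z(Y(1, 6)) = ((-5011 - 16227) - 40*(-14)) - (1 - 7*6) = (-21238 + 560) - (1 - 42) = -20678 - (-41) = -20678 - 1*(-41) = -20678 + 41 = -20637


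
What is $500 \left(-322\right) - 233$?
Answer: $-161233$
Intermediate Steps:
$500 \left(-322\right) - 233 = -161000 - 233 = -161233$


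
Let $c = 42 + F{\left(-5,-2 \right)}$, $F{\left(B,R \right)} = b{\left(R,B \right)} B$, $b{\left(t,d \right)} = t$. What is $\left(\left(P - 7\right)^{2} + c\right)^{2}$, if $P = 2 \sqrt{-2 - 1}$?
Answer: $5569 - 4984 i \sqrt{3} \approx 5569.0 - 8632.5 i$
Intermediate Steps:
$F{\left(B,R \right)} = B R$ ($F{\left(B,R \right)} = R B = B R$)
$P = 2 i \sqrt{3}$ ($P = 2 \sqrt{-3} = 2 i \sqrt{3} \approx 3.4641 i$)
$c = 52$ ($c = 42 - -10 = 42 + 10 = 52$)
$\left(\left(P - 7\right)^{2} + c\right)^{2} = \left(\left(2 i \sqrt{3} - 7\right)^{2} + 52\right)^{2} = \left(\left(-7 + 2 i \sqrt{3}\right)^{2} + 52\right)^{2} = \left(52 + \left(-7 + 2 i \sqrt{3}\right)^{2}\right)^{2}$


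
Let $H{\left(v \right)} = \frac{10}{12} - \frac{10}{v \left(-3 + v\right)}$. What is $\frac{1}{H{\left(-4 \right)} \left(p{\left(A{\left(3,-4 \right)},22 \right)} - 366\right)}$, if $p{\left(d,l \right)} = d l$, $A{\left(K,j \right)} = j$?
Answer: $- \frac{21}{4540} \approx -0.0046256$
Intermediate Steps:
$H{\left(v \right)} = \frac{5}{6} - \frac{10}{v \left(-3 + v\right)}$ ($H{\left(v \right)} = 10 \cdot \frac{1}{12} - 10 \frac{1}{v \left(-3 + v\right)} = \frac{5}{6} - \frac{10}{v \left(-3 + v\right)}$)
$\frac{1}{H{\left(-4 \right)} \left(p{\left(A{\left(3,-4 \right)},22 \right)} - 366\right)} = \frac{1}{\frac{5 \left(-12 + \left(-4\right)^{2} - -12\right)}{6 \left(-4\right) \left(-3 - 4\right)} \left(\left(-4\right) 22 - 366\right)} = \frac{1}{\frac{5}{6} \left(- \frac{1}{4}\right) \frac{1}{-7} \left(-12 + 16 + 12\right) \left(-88 - 366\right)} = \frac{1}{\frac{5}{6} \left(- \frac{1}{4}\right) \left(- \frac{1}{7}\right) 16 \left(-454\right)} = \frac{1}{\frac{10}{21} \left(-454\right)} = \frac{1}{- \frac{4540}{21}} = - \frac{21}{4540}$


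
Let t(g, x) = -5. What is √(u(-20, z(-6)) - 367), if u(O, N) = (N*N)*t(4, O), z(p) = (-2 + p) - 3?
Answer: 18*I*√3 ≈ 31.177*I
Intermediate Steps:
z(p) = -5 + p
u(O, N) = -5*N² (u(O, N) = (N*N)*(-5) = N²*(-5) = -5*N²)
√(u(-20, z(-6)) - 367) = √(-5*(-5 - 6)² - 367) = √(-5*(-11)² - 367) = √(-5*121 - 367) = √(-605 - 367) = √(-972) = 18*I*√3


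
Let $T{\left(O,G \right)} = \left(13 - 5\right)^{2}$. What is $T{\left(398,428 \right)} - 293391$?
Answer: $-293327$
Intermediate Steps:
$T{\left(O,G \right)} = 64$ ($T{\left(O,G \right)} = 8^{2} = 64$)
$T{\left(398,428 \right)} - 293391 = 64 - 293391 = -293327$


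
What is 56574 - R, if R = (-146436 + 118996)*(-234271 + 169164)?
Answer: -1786479506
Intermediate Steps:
R = 1786536080 (R = -27440*(-65107) = 1786536080)
56574 - R = 56574 - 1*1786536080 = 56574 - 1786536080 = -1786479506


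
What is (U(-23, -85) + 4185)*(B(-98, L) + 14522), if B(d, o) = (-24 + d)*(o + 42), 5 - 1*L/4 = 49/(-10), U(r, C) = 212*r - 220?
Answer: -20801774/5 ≈ -4.1604e+6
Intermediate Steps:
U(r, C) = -220 + 212*r
L = 198/5 (L = 20 - 196/(-10) = 20 - 196*(-1)/10 = 20 - 4*(-49/10) = 20 + 98/5 = 198/5 ≈ 39.600)
B(d, o) = (-24 + d)*(42 + o)
(U(-23, -85) + 4185)*(B(-98, L) + 14522) = ((-220 + 212*(-23)) + 4185)*((-1008 - 24*198/5 + 42*(-98) - 98*198/5) + 14522) = ((-220 - 4876) + 4185)*((-1008 - 4752/5 - 4116 - 19404/5) + 14522) = (-5096 + 4185)*(-49776/5 + 14522) = -911*22834/5 = -20801774/5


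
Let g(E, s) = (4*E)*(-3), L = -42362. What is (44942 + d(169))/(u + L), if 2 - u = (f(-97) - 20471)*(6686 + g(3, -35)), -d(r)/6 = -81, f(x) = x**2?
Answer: 11357/18379985 ≈ 0.00061790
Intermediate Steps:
d(r) = 486 (d(r) = -6*(-81) = 486)
g(E, s) = -12*E
u = 73562302 (u = 2 - ((-97)**2 - 20471)*(6686 - 12*3) = 2 - (9409 - 20471)*(6686 - 36) = 2 - (-11062)*6650 = 2 - 1*(-73562300) = 2 + 73562300 = 73562302)
(44942 + d(169))/(u + L) = (44942 + 486)/(73562302 - 42362) = 45428/73519940 = 45428*(1/73519940) = 11357/18379985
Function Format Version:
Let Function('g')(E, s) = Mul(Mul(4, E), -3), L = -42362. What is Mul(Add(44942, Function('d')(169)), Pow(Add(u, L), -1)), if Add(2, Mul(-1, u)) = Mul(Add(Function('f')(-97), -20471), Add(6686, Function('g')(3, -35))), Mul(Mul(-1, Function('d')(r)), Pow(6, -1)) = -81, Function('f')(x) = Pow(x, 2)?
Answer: Rational(11357, 18379985) ≈ 0.00061790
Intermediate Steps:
Function('d')(r) = 486 (Function('d')(r) = Mul(-6, -81) = 486)
Function('g')(E, s) = Mul(-12, E)
u = 73562302 (u = Add(2, Mul(-1, Mul(Add(Pow(-97, 2), -20471), Add(6686, Mul(-12, 3))))) = Add(2, Mul(-1, Mul(Add(9409, -20471), Add(6686, -36)))) = Add(2, Mul(-1, Mul(-11062, 6650))) = Add(2, Mul(-1, -73562300)) = Add(2, 73562300) = 73562302)
Mul(Add(44942, Function('d')(169)), Pow(Add(u, L), -1)) = Mul(Add(44942, 486), Pow(Add(73562302, -42362), -1)) = Mul(45428, Pow(73519940, -1)) = Mul(45428, Rational(1, 73519940)) = Rational(11357, 18379985)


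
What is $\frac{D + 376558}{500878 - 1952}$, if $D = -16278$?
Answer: $\frac{180140}{249463} \approx 0.72211$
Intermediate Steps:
$\frac{D + 376558}{500878 - 1952} = \frac{-16278 + 376558}{500878 - 1952} = \frac{360280}{498926} = 360280 \cdot \frac{1}{498926} = \frac{180140}{249463}$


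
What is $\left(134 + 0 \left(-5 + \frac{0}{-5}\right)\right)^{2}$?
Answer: $17956$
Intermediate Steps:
$\left(134 + 0 \left(-5 + \frac{0}{-5}\right)\right)^{2} = \left(134 + 0 \left(-5 + 0 \left(- \frac{1}{5}\right)\right)\right)^{2} = \left(134 + 0 \left(-5 + 0\right)\right)^{2} = \left(134 + 0 \left(-5\right)\right)^{2} = \left(134 + 0\right)^{2} = 134^{2} = 17956$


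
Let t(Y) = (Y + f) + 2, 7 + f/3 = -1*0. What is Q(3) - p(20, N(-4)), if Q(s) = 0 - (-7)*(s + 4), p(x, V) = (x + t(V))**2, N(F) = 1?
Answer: 45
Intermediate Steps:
f = -21 (f = -21 + 3*(-1*0) = -21 + 3*0 = -21 + 0 = -21)
t(Y) = -19 + Y (t(Y) = (Y - 21) + 2 = (-21 + Y) + 2 = -19 + Y)
p(x, V) = (-19 + V + x)**2 (p(x, V) = (x + (-19 + V))**2 = (-19 + V + x)**2)
Q(s) = 28 + 7*s (Q(s) = 0 - (-7)*(4 + s) = 0 - (-28 - 7*s) = 0 + (28 + 7*s) = 28 + 7*s)
Q(3) - p(20, N(-4)) = (28 + 7*3) - (-19 + 1 + 20)**2 = (28 + 21) - 1*2**2 = 49 - 1*4 = 49 - 4 = 45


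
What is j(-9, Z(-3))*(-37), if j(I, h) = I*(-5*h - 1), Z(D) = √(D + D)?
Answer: -333 - 1665*I*√6 ≈ -333.0 - 4078.4*I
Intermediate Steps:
Z(D) = √2*√D (Z(D) = √(2*D) = √2*√D)
j(I, h) = I*(-1 - 5*h)
j(-9, Z(-3))*(-37) = -1*(-9)*(1 + 5*(√2*√(-3)))*(-37) = -1*(-9)*(1 + 5*(√2*(I*√3)))*(-37) = -1*(-9)*(1 + 5*(I*√6))*(-37) = -1*(-9)*(1 + 5*I*√6)*(-37) = (9 + 45*I*√6)*(-37) = -333 - 1665*I*√6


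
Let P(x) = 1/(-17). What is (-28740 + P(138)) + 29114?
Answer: 6357/17 ≈ 373.94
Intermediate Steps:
P(x) = -1/17
(-28740 + P(138)) + 29114 = (-28740 - 1/17) + 29114 = -488581/17 + 29114 = 6357/17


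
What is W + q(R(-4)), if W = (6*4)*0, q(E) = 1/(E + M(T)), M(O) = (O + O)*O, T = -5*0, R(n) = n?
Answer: -1/4 ≈ -0.25000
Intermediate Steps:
T = 0
M(O) = 2*O**2 (M(O) = (2*O)*O = 2*O**2)
q(E) = 1/E (q(E) = 1/(E + 2*0**2) = 1/(E + 2*0) = 1/(E + 0) = 1/E)
W = 0 (W = 24*0 = 0)
W + q(R(-4)) = 0 + 1/(-4) = 0 - 1/4 = -1/4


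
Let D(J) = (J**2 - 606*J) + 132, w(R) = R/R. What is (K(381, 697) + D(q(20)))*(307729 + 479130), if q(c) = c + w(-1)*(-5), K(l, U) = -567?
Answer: -7317788700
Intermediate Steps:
w(R) = 1
q(c) = -5 + c (q(c) = c + 1*(-5) = c - 5 = -5 + c)
D(J) = 132 + J**2 - 606*J
(K(381, 697) + D(q(20)))*(307729 + 479130) = (-567 + (132 + (-5 + 20)**2 - 606*(-5 + 20)))*(307729 + 479130) = (-567 + (132 + 15**2 - 606*15))*786859 = (-567 + (132 + 225 - 9090))*786859 = (-567 - 8733)*786859 = -9300*786859 = -7317788700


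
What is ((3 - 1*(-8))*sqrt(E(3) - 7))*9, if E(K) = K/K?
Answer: 99*I*sqrt(6) ≈ 242.5*I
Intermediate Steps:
E(K) = 1
((3 - 1*(-8))*sqrt(E(3) - 7))*9 = ((3 - 1*(-8))*sqrt(1 - 7))*9 = ((3 + 8)*sqrt(-6))*9 = (11*(I*sqrt(6)))*9 = (11*I*sqrt(6))*9 = 99*I*sqrt(6)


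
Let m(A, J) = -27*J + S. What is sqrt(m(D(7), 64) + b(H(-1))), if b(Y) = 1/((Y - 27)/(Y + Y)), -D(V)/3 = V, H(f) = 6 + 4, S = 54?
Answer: I*sqrt(484126)/17 ≈ 40.929*I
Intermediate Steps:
H(f) = 10
D(V) = -3*V
b(Y) = 2*Y/(-27 + Y) (b(Y) = 1/((-27 + Y)/((2*Y))) = 1/((-27 + Y)*(1/(2*Y))) = 1/((-27 + Y)/(2*Y)) = 2*Y/(-27 + Y))
m(A, J) = 54 - 27*J (m(A, J) = -27*J + 54 = 54 - 27*J)
sqrt(m(D(7), 64) + b(H(-1))) = sqrt((54 - 27*64) + 2*10/(-27 + 10)) = sqrt((54 - 1728) + 2*10/(-17)) = sqrt(-1674 + 2*10*(-1/17)) = sqrt(-1674 - 20/17) = sqrt(-28478/17) = I*sqrt(484126)/17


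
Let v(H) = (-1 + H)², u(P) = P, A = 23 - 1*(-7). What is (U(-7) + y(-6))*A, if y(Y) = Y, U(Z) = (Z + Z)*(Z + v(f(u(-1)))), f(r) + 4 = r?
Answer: -12360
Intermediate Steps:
A = 30 (A = 23 + 7 = 30)
f(r) = -4 + r
U(Z) = 2*Z*(36 + Z) (U(Z) = (Z + Z)*(Z + (-1 + (-4 - 1))²) = (2*Z)*(Z + (-1 - 5)²) = (2*Z)*(Z + (-6)²) = (2*Z)*(Z + 36) = (2*Z)*(36 + Z) = 2*Z*(36 + Z))
(U(-7) + y(-6))*A = (2*(-7)*(36 - 7) - 6)*30 = (2*(-7)*29 - 6)*30 = (-406 - 6)*30 = -412*30 = -12360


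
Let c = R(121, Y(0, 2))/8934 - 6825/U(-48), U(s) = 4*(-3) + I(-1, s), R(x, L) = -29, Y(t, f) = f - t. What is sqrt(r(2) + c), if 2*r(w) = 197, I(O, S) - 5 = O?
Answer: sqrt(303819922770)/17868 ≈ 30.848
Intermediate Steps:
I(O, S) = 5 + O
r(w) = 197/2 (r(w) = (1/2)*197 = 197/2)
U(s) = -8 (U(s) = 4*(-3) + (5 - 1) = -12 + 4 = -8)
c = 30487159/35736 (c = -29/8934 - 6825/(-8) = -29*1/8934 - 6825*(-1/8) = -29/8934 + 6825/8 = 30487159/35736 ≈ 853.12)
sqrt(r(2) + c) = sqrt(197/2 + 30487159/35736) = sqrt(34007155/35736) = sqrt(303819922770)/17868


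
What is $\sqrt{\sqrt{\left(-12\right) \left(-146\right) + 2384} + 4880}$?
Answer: $\sqrt{4880 + 2 \sqrt{1034}} \approx 70.316$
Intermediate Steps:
$\sqrt{\sqrt{\left(-12\right) \left(-146\right) + 2384} + 4880} = \sqrt{\sqrt{1752 + 2384} + 4880} = \sqrt{\sqrt{4136} + 4880} = \sqrt{2 \sqrt{1034} + 4880} = \sqrt{4880 + 2 \sqrt{1034}}$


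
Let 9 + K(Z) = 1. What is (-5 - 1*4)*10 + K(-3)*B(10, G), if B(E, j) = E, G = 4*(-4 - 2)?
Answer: -170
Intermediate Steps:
G = -24 (G = 4*(-6) = -24)
K(Z) = -8 (K(Z) = -9 + 1 = -8)
(-5 - 1*4)*10 + K(-3)*B(10, G) = (-5 - 1*4)*10 - 8*10 = (-5 - 4)*10 - 80 = -9*10 - 80 = -90 - 80 = -170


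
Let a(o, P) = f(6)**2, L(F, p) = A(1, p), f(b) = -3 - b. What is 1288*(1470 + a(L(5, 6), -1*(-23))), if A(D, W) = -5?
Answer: 1997688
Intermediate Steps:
L(F, p) = -5
a(o, P) = 81 (a(o, P) = (-3 - 1*6)**2 = (-3 - 6)**2 = (-9)**2 = 81)
1288*(1470 + a(L(5, 6), -1*(-23))) = 1288*(1470 + 81) = 1288*1551 = 1997688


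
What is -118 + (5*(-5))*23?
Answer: -693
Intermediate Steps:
-118 + (5*(-5))*23 = -118 - 25*23 = -118 - 575 = -693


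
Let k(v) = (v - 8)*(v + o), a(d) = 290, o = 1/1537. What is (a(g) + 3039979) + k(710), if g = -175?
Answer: 5438965695/1537 ≈ 3.5387e+6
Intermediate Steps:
o = 1/1537 ≈ 0.00065062
k(v) = (-8 + v)*(1/1537 + v) (k(v) = (v - 8)*(v + 1/1537) = (-8 + v)*(1/1537 + v))
(a(g) + 3039979) + k(710) = (290 + 3039979) + (-8/1537 + 710² - 12295/1537*710) = 3040269 + (-8/1537 + 504100 - 8729450/1537) = 3040269 + 766072242/1537 = 5438965695/1537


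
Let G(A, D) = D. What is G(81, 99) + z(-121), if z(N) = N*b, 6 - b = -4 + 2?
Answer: -869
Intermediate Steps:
b = 8 (b = 6 - (-4 + 2) = 6 - 1*(-2) = 6 + 2 = 8)
z(N) = 8*N (z(N) = N*8 = 8*N)
G(81, 99) + z(-121) = 99 + 8*(-121) = 99 - 968 = -869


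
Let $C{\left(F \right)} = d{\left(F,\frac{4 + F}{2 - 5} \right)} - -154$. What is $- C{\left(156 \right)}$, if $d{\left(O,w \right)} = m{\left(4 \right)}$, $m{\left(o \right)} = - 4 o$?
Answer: $-138$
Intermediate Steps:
$d{\left(O,w \right)} = -16$ ($d{\left(O,w \right)} = \left(-4\right) 4 = -16$)
$C{\left(F \right)} = 138$ ($C{\left(F \right)} = -16 - -154 = -16 + 154 = 138$)
$- C{\left(156 \right)} = \left(-1\right) 138 = -138$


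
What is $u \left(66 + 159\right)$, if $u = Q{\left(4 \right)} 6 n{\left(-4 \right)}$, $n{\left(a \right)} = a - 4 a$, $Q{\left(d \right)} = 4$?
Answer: $64800$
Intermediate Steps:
$n{\left(a \right)} = - 3 a$ ($n{\left(a \right)} = a - 4 a = - 3 a$)
$u = 288$ ($u = 4 \cdot 6 \left(\left(-3\right) \left(-4\right)\right) = 24 \cdot 12 = 288$)
$u \left(66 + 159\right) = 288 \left(66 + 159\right) = 288 \cdot 225 = 64800$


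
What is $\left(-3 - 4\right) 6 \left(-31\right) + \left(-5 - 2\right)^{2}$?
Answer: $1351$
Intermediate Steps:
$\left(-3 - 4\right) 6 \left(-31\right) + \left(-5 - 2\right)^{2} = \left(-7\right) 6 \left(-31\right) + \left(-7\right)^{2} = \left(-42\right) \left(-31\right) + 49 = 1302 + 49 = 1351$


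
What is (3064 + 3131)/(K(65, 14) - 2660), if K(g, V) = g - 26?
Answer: -6195/2621 ≈ -2.3636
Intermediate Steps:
K(g, V) = -26 + g
(3064 + 3131)/(K(65, 14) - 2660) = (3064 + 3131)/((-26 + 65) - 2660) = 6195/(39 - 2660) = 6195/(-2621) = 6195*(-1/2621) = -6195/2621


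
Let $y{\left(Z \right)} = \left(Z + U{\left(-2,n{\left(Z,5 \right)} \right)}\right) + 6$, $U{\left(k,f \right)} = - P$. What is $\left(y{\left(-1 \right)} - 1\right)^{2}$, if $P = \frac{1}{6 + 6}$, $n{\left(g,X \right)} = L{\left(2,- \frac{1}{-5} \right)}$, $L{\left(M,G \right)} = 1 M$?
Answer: $\frac{2209}{144} \approx 15.34$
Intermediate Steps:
$L{\left(M,G \right)} = M$
$n{\left(g,X \right)} = 2$
$P = \frac{1}{12} \approx 0.083333$
$U{\left(k,f \right)} = - \frac{1}{12}$ ($U{\left(k,f \right)} = \left(-1\right) \frac{1}{12} = - \frac{1}{12}$)
$y{\left(Z \right)} = \frac{71}{12} + Z$ ($y{\left(Z \right)} = \left(Z - \frac{1}{12}\right) + 6 = \left(- \frac{1}{12} + Z\right) + 6 = \frac{71}{12} + Z$)
$\left(y{\left(-1 \right)} - 1\right)^{2} = \left(\left(\frac{71}{12} - 1\right) - 1\right)^{2} = \left(\frac{59}{12} - 1\right)^{2} = \left(\frac{47}{12}\right)^{2} = \frac{2209}{144}$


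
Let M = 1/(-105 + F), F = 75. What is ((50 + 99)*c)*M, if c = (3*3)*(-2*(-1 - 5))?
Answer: -2682/5 ≈ -536.40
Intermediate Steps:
c = 108 (c = 9*(-2*(-6)) = 9*12 = 108)
M = -1/30 (M = 1/(-105 + 75) = 1/(-30) = -1/30 ≈ -0.033333)
((50 + 99)*c)*M = ((50 + 99)*108)*(-1/30) = (149*108)*(-1/30) = 16092*(-1/30) = -2682/5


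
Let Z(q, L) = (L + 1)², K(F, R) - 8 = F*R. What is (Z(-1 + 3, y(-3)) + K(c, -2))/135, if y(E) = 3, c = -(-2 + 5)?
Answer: 2/9 ≈ 0.22222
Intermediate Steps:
c = -3 (c = -1*3 = -3)
K(F, R) = 8 + F*R
Z(q, L) = (1 + L)²
(Z(-1 + 3, y(-3)) + K(c, -2))/135 = ((1 + 3)² + (8 - 3*(-2)))/135 = (4² + (8 + 6))*(1/135) = (16 + 14)*(1/135) = 30*(1/135) = 2/9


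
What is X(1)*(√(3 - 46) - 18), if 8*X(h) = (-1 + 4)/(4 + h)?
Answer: -27/20 + 3*I*√43/40 ≈ -1.35 + 0.49181*I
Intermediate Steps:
X(h) = 3/(8*(4 + h)) (X(h) = ((-1 + 4)/(4 + h))/8 = (3/(4 + h))/8 = 3/(8*(4 + h)))
X(1)*(√(3 - 46) - 18) = (3/(8*(4 + 1)))*(√(3 - 46) - 18) = ((3/8)/5)*(√(-43) - 18) = ((3/8)*(⅕))*(I*√43 - 18) = 3*(-18 + I*√43)/40 = -27/20 + 3*I*√43/40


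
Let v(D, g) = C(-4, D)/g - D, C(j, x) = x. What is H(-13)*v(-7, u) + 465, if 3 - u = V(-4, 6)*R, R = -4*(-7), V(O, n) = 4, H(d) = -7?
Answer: 45295/109 ≈ 415.55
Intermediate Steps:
R = 28
u = -109 (u = 3 - 4*28 = 3 - 1*112 = 3 - 112 = -109)
v(D, g) = -D + D/g (v(D, g) = D/g - D = -D + D/g)
H(-13)*v(-7, u) + 465 = -7*(-1*(-7) - 7/(-109)) + 465 = -7*(7 - 7*(-1/109)) + 465 = -7*(7 + 7/109) + 465 = -7*770/109 + 465 = -5390/109 + 465 = 45295/109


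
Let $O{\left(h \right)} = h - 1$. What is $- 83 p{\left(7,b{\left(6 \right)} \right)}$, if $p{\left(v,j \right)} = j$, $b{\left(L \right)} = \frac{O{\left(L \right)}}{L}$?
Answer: $- \frac{415}{6} \approx -69.167$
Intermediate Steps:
$O{\left(h \right)} = -1 + h$ ($O{\left(h \right)} = h - 1 = -1 + h$)
$b{\left(L \right)} = \frac{-1 + L}{L}$
$- 83 p{\left(7,b{\left(6 \right)} \right)} = - 83 \frac{-1 + 6}{6} = - 83 \cdot \frac{1}{6} \cdot 5 = \left(-83\right) \frac{5}{6} = - \frac{415}{6}$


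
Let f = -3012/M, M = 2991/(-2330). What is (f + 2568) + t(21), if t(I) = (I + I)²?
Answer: 6658324/997 ≈ 6678.4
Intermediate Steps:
M = -2991/2330 (M = 2991*(-1/2330) = -2991/2330 ≈ -1.2837)
t(I) = 4*I² (t(I) = (2*I)² = 4*I²)
f = 2339320/997 (f = -3012/(-2991/2330) = -3012*(-2330/2991) = 2339320/997 ≈ 2346.4)
(f + 2568) + t(21) = (2339320/997 + 2568) + 4*21² = 4899616/997 + 4*441 = 4899616/997 + 1764 = 6658324/997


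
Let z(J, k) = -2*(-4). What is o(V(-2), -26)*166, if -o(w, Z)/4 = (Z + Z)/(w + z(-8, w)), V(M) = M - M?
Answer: 4316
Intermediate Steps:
z(J, k) = 8
V(M) = 0
o(w, Z) = -8*Z/(8 + w) (o(w, Z) = -4*(Z + Z)/(w + 8) = -4*2*Z/(8 + w) = -8*Z/(8 + w))
o(V(-2), -26)*166 = -8*(-26)/(8 + 0)*166 = -8*(-26)/8*166 = -8*(-26)*⅛*166 = 26*166 = 4316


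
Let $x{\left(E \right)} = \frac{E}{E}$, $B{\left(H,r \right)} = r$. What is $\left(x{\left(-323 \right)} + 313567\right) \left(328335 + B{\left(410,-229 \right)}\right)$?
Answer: $102883542208$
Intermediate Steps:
$x{\left(E \right)} = 1$
$\left(x{\left(-323 \right)} + 313567\right) \left(328335 + B{\left(410,-229 \right)}\right) = \left(1 + 313567\right) \left(328335 - 229\right) = 313568 \cdot 328106 = 102883542208$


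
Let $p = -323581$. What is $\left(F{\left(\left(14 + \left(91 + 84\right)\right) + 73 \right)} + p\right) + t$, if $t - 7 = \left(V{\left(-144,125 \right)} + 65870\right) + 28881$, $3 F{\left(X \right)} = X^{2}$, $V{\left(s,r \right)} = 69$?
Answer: $- \frac{617618}{3} \approx -2.0587 \cdot 10^{5}$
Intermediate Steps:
$F{\left(X \right)} = \frac{X^{2}}{3}$
$t = 94827$ ($t = 7 + \left(\left(69 + 65870\right) + 28881\right) = 7 + \left(65939 + 28881\right) = 7 + 94820 = 94827$)
$\left(F{\left(\left(14 + \left(91 + 84\right)\right) + 73 \right)} + p\right) + t = \left(\frac{\left(\left(14 + \left(91 + 84\right)\right) + 73\right)^{2}}{3} - 323581\right) + 94827 = \left(\frac{\left(\left(14 + 175\right) + 73\right)^{2}}{3} - 323581\right) + 94827 = \left(\frac{\left(189 + 73\right)^{2}}{3} - 323581\right) + 94827 = \left(\frac{262^{2}}{3} - 323581\right) + 94827 = \left(\frac{1}{3} \cdot 68644 - 323581\right) + 94827 = \left(\frac{68644}{3} - 323581\right) + 94827 = - \frac{902099}{3} + 94827 = - \frac{617618}{3}$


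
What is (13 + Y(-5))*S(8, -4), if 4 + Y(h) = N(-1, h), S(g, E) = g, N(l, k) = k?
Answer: 32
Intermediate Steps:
Y(h) = -4 + h
(13 + Y(-5))*S(8, -4) = (13 + (-4 - 5))*8 = (13 - 9)*8 = 4*8 = 32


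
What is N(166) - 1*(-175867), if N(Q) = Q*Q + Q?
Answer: 203589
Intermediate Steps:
N(Q) = Q + Q**2 (N(Q) = Q**2 + Q = Q + Q**2)
N(166) - 1*(-175867) = 166*(1 + 166) - 1*(-175867) = 166*167 + 175867 = 27722 + 175867 = 203589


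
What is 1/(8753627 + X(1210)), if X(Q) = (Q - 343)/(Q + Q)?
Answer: 2420/21183778207 ≈ 1.1424e-7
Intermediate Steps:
X(Q) = (-343 + Q)/(2*Q) (X(Q) = (-343 + Q)/((2*Q)) = (-343 + Q)*(1/(2*Q)) = (-343 + Q)/(2*Q))
1/(8753627 + X(1210)) = 1/(8753627 + (½)*(-343 + 1210)/1210) = 1/(8753627 + (½)*(1/1210)*867) = 1/(8753627 + 867/2420) = 1/(21183778207/2420) = 2420/21183778207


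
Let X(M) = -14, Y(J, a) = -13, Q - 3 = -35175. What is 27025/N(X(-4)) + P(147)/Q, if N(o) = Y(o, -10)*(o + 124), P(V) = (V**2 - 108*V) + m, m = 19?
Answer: -47937433/2514798 ≈ -19.062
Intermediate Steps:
Q = -35172 (Q = 3 - 35175 = -35172)
P(V) = 19 + V**2 - 108*V (P(V) = (V**2 - 108*V) + 19 = 19 + V**2 - 108*V)
N(o) = -1612 - 13*o (N(o) = -13*(o + 124) = -13*(124 + o) = -1612 - 13*o)
27025/N(X(-4)) + P(147)/Q = 27025/(-1612 - 13*(-14)) + (19 + 147**2 - 108*147)/(-35172) = 27025/(-1612 + 182) + (19 + 21609 - 15876)*(-1/35172) = 27025/(-1430) + 5752*(-1/35172) = 27025*(-1/1430) - 1438/8793 = -5405/286 - 1438/8793 = -47937433/2514798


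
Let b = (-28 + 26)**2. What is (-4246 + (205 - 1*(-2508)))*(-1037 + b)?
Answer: 1583589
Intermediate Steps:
b = 4 (b = (-2)**2 = 4)
(-4246 + (205 - 1*(-2508)))*(-1037 + b) = (-4246 + (205 - 1*(-2508)))*(-1037 + 4) = (-4246 + (205 + 2508))*(-1033) = (-4246 + 2713)*(-1033) = -1533*(-1033) = 1583589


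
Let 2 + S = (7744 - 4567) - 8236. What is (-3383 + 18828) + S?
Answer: 10384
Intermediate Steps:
S = -5061 (S = -2 + ((7744 - 4567) - 8236) = -2 + (3177 - 8236) = -2 - 5059 = -5061)
(-3383 + 18828) + S = (-3383 + 18828) - 5061 = 15445 - 5061 = 10384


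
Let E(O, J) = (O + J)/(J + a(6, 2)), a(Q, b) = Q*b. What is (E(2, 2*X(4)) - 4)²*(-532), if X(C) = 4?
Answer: -6517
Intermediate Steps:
E(O, J) = (J + O)/(12 + J) (E(O, J) = (O + J)/(J + 6*2) = (J + O)/(J + 12) = (J + O)/(12 + J))
(E(2, 2*X(4)) - 4)²*(-532) = ((2*4 + 2)/(12 + 2*4) - 4)²*(-532) = ((8 + 2)/(12 + 8) - 4)²*(-532) = (10/20 - 4)²*(-532) = ((1/20)*10 - 4)²*(-532) = (½ - 4)²*(-532) = (-7/2)²*(-532) = (49/4)*(-532) = -6517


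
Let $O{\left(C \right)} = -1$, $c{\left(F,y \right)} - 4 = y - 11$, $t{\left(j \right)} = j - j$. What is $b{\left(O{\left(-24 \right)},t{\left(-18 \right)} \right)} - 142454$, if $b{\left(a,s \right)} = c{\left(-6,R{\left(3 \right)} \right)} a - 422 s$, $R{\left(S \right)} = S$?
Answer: $-142450$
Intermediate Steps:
$t{\left(j \right)} = 0$
$c{\left(F,y \right)} = -7 + y$ ($c{\left(F,y \right)} = 4 + \left(y - 11\right) = 4 + \left(-11 + y\right) = -7 + y$)
$b{\left(a,s \right)} = - 422 s - 4 a$ ($b{\left(a,s \right)} = \left(-7 + 3\right) a - 422 s = - 4 a - 422 s = - 422 s - 4 a$)
$b{\left(O{\left(-24 \right)},t{\left(-18 \right)} \right)} - 142454 = \left(\left(-422\right) 0 - -4\right) - 142454 = \left(0 + 4\right) - 142454 = 4 - 142454 = -142450$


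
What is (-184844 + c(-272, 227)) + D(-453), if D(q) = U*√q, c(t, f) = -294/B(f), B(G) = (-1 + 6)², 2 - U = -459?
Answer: -4621394/25 + 461*I*√453 ≈ -1.8486e+5 + 9811.8*I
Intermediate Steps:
U = 461 (U = 2 - 1*(-459) = 2 + 459 = 461)
B(G) = 25 (B(G) = 5² = 25)
c(t, f) = -294/25
D(q) = 461*√q
(-184844 + c(-272, 227)) + D(-453) = (-184844 - 294/25) + 461*√(-453) = -4621394/25 + 461*(I*√453) = -4621394/25 + 461*I*√453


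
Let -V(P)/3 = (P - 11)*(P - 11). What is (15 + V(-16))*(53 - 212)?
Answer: 345348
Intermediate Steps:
V(P) = -3*(-11 + P)**2 (V(P) = -3*(P - 11)*(P - 11) = -3*(-11 + P)*(-11 + P) = -3*(-11 + P)**2)
(15 + V(-16))*(53 - 212) = (15 - 3*(-11 - 16)**2)*(53 - 212) = (15 - 3*(-27)**2)*(-159) = (15 - 3*729)*(-159) = (15 - 2187)*(-159) = -2172*(-159) = 345348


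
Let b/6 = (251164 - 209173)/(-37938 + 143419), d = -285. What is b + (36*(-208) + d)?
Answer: -819651867/105481 ≈ -7770.6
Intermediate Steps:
b = 251946/105481 (b = 6*((251164 - 209173)/(-37938 + 143419)) = 6*(41991/105481) = 251946/105481 ≈ 2.3885)
b + (36*(-208) + d) = 251946/105481 + (36*(-208) - 285) = 251946/105481 + (-7488 - 285) = 251946/105481 - 7773 = -819651867/105481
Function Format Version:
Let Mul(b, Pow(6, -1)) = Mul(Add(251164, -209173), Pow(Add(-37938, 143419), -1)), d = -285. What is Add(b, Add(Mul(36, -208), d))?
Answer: Rational(-819651867, 105481) ≈ -7770.6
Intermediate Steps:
b = Rational(251946, 105481) (b = Mul(6, Mul(Add(251164, -209173), Pow(Add(-37938, 143419), -1))) = Mul(6, Mul(41991, Pow(105481, -1))) = Mul(6, Mul(41991, Rational(1, 105481))) = Mul(6, Rational(41991, 105481)) = Rational(251946, 105481) ≈ 2.3885)
Add(b, Add(Mul(36, -208), d)) = Add(Rational(251946, 105481), Add(Mul(36, -208), -285)) = Add(Rational(251946, 105481), Add(-7488, -285)) = Add(Rational(251946, 105481), -7773) = Rational(-819651867, 105481)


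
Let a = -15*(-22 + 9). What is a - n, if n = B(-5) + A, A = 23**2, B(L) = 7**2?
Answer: -383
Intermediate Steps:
B(L) = 49
a = 195 (a = -15*(-13) = 195)
A = 529
n = 578 (n = 49 + 529 = 578)
a - n = 195 - 1*578 = 195 - 578 = -383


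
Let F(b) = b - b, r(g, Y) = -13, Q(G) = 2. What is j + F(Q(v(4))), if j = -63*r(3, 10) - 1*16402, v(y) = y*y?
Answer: -15583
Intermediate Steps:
v(y) = y**2
F(b) = 0
j = -15583 (j = -63*(-13) - 1*16402 = 819 - 16402 = -15583)
j + F(Q(v(4))) = -15583 + 0 = -15583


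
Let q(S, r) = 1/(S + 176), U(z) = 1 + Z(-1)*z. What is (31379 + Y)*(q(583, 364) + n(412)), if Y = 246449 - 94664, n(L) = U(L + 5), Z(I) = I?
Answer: -57832750852/759 ≈ -7.6196e+7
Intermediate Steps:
U(z) = 1 - z
n(L) = -4 - L (n(L) = 1 - (L + 5) = 1 - (5 + L) = 1 + (-5 - L) = -4 - L)
q(S, r) = 1/(176 + S)
Y = 151785
(31379 + Y)*(q(583, 364) + n(412)) = (31379 + 151785)*(1/(176 + 583) + (-4 - 1*412)) = 183164*(1/759 + (-4 - 412)) = 183164*(1/759 - 416) = 183164*(-315743/759) = -57832750852/759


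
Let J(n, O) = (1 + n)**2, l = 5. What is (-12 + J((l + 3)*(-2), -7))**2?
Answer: 45369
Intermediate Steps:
(-12 + J((l + 3)*(-2), -7))**2 = (-12 + (1 + (5 + 3)*(-2))**2)**2 = (-12 + (1 + 8*(-2))**2)**2 = (-12 + (1 - 16)**2)**2 = (-12 + (-15)**2)**2 = (-12 + 225)**2 = 213**2 = 45369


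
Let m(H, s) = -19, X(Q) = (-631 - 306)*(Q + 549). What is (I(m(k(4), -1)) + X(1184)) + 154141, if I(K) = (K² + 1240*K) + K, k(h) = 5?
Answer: -1492898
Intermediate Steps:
X(Q) = -514413 - 937*Q (X(Q) = -937*(549 + Q) = -514413 - 937*Q)
I(K) = K² + 1241*K
(I(m(k(4), -1)) + X(1184)) + 154141 = (-19*(1241 - 19) + (-514413 - 937*1184)) + 154141 = (-19*1222 + (-514413 - 1109408)) + 154141 = (-23218 - 1623821) + 154141 = -1647039 + 154141 = -1492898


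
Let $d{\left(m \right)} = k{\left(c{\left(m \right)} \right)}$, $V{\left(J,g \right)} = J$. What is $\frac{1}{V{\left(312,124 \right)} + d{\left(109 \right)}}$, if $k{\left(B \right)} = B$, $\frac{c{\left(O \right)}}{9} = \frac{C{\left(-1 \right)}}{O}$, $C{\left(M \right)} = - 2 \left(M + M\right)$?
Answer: $\frac{109}{34044} \approx 0.0032017$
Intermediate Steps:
$C{\left(M \right)} = - 4 M$ ($C{\left(M \right)} = - 2 \cdot 2 M = - 4 M$)
$c{\left(O \right)} = \frac{36}{O}$ ($c{\left(O \right)} = 9 \frac{\left(-4\right) \left(-1\right)}{O} = 9 \frac{4}{O} = \frac{36}{O}$)
$d{\left(m \right)} = \frac{36}{m}$
$\frac{1}{V{\left(312,124 \right)} + d{\left(109 \right)}} = \frac{1}{312 + \frac{36}{109}} = \frac{1}{\frac{34044}{109}} = \frac{109}{34044}$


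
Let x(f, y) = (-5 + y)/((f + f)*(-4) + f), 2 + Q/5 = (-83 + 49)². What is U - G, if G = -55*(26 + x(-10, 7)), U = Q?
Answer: 50411/7 ≈ 7201.6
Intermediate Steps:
Q = 5770 (Q = -10 + 5*(-83 + 49)² = -10 + 5*(-34)² = -10 + 5*1156 = -10 + 5780 = 5770)
x(f, y) = -(-5 + y)/(7*f) (x(f, y) = (-5 + y)/((2*f)*(-4) + f) = (-5 + y)/(-8*f + f) = (-5 + y)/((-7*f)) = (-5 + y)*(-1/(7*f)) = -(-5 + y)/(7*f))
U = 5770
G = -10021/7 (G = -55*(26 + (⅐)*(5 - 1*7)/(-10)) = -55*(26 + (⅐)*(-⅒)*(5 - 7)) = -55*(26 + (⅐)*(-⅒)*(-2)) = -55*(26 + 1/35) = -55*911/35 = -10021/7 ≈ -1431.6)
U - G = 5770 - 1*(-10021/7) = 5770 + 10021/7 = 50411/7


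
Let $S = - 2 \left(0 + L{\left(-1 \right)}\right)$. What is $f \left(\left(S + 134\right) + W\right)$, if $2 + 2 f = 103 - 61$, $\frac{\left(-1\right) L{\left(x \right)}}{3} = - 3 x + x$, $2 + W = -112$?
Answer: $640$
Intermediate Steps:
$W = -114$ ($W = -2 - 112 = -114$)
$L{\left(x \right)} = 6 x$ ($L{\left(x \right)} = - 3 \left(- 3 x + x\right) = - 3 \left(- 2 x\right) = 6 x$)
$f = 20$ ($f = -1 + \frac{103 - 61}{2} = -1 + \frac{1}{2} \cdot 42 = -1 + 21 = 20$)
$S = 12$ ($S = - 2 \left(0 + 6 \left(-1\right)\right) = - 2 \left(0 - 6\right) = \left(-2\right) \left(-6\right) = 12$)
$f \left(\left(S + 134\right) + W\right) = 20 \left(\left(12 + 134\right) - 114\right) = 20 \left(146 - 114\right) = 20 \cdot 32 = 640$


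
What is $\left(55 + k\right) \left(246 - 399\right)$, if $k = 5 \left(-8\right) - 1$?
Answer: $-2142$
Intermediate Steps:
$k = -41$ ($k = -40 - 1 = -41$)
$\left(55 + k\right) \left(246 - 399\right) = \left(55 - 41\right) \left(246 - 399\right) = 14 \left(-153\right) = -2142$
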